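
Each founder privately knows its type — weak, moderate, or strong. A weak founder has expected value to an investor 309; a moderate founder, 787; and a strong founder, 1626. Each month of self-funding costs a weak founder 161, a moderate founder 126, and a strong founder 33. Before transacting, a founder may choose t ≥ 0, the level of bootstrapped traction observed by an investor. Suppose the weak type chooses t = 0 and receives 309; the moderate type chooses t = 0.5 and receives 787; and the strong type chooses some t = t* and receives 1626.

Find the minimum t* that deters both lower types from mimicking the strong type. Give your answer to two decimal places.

Moderate type (on-path payoff 787 − 126×0.5 = 724) won't mimic when 724 ≥ 1626 − 126·t*, i.e. t* ≥ 7.16.
Weak type (on-path payoff 309) won't mimic when 309 ≥ 1626 − 161·t*, i.e. t* ≥ 8.18.
Both must hold, so t* = max(8.18, 7.16) = 8.18. The weak type's constraint binds.

8.18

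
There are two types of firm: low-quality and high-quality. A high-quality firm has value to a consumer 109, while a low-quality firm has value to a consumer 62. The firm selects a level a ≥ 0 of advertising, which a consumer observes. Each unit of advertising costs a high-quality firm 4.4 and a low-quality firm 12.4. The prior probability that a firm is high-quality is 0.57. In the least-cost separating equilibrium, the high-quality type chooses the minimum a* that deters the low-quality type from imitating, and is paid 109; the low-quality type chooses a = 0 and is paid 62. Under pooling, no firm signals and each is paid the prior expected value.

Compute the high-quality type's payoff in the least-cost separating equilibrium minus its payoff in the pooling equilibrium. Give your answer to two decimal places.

Least-cost separating signal: a* solves 62 = 109 − 12.4·a*, so a* = (109 − 62)/12.4 ≈ 3.7903.
High-quality type's separating payoff: 109 − 4.4 × a* = 109 − 4.4 × (109 − 62)/12.4 = 109 − 206.8/12.4 ≈ 92.3226.
Pooling payoff: 0.57 × 109 + 0.43 × 62 = 88.79.
Difference: 92.3226 − 88.79 = 3.5326, i.e. 3.53 to two decimal places.
The high-quality type prefers to separate.

3.53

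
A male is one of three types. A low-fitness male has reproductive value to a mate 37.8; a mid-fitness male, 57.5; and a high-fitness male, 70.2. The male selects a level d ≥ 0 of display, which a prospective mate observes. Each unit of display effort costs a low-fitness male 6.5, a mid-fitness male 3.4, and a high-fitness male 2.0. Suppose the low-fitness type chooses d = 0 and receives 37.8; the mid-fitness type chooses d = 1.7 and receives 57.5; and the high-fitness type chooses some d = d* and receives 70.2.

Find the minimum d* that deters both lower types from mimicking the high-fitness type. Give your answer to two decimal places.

Low-fitness type (on-path payoff 37.8) won't mimic when 37.8 ≥ 70.2 − 6.5·d*, i.e. d* ≥ 4.98.
Mid-fitness type (on-path payoff 57.5 − 3.4×1.7 = 51.72) won't mimic when 51.72 ≥ 70.2 − 3.4·d*, i.e. d* ≥ 5.44.
Both must hold, so d* = max(4.98, 5.44) = 5.44. The mid-fitness type's constraint binds.

5.44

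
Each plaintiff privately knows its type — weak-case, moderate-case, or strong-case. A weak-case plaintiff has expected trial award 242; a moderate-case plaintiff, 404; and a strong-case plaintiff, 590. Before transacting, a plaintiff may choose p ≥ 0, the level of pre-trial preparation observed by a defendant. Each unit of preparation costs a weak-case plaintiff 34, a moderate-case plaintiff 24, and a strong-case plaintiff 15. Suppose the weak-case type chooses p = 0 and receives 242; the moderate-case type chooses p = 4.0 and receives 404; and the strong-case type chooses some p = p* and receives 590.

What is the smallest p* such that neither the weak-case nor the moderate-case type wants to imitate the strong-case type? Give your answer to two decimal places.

Moderate-case type (on-path payoff 404 − 24×4.0 = 308) won't mimic when 308 ≥ 590 − 24·p*, i.e. p* ≥ 11.75.
Weak-case type (on-path payoff 242) won't mimic when 242 ≥ 590 − 34·p*, i.e. p* ≥ 10.24.
Both must hold, so p* = max(10.24, 11.75) = 11.75. The moderate-case type's constraint binds.

11.75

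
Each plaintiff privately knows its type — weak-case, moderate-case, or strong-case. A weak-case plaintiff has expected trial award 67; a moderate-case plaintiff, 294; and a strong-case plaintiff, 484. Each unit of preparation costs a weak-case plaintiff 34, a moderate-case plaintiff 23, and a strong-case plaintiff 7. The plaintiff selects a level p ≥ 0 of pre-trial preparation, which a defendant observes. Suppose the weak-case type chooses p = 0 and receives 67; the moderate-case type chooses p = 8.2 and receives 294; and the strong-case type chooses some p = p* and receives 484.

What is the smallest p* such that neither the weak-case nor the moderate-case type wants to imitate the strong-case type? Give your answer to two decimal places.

Moderate-case type (on-path payoff 294 − 23×8.2 = 105.4) won't mimic when 105.4 ≥ 484 − 23·p*, i.e. p* ≥ 16.46.
Weak-case type (on-path payoff 67) won't mimic when 67 ≥ 484 − 34·p*, i.e. p* ≥ 12.26.
Both must hold, so p* = max(12.26, 16.46) = 16.46. The moderate-case type's constraint binds.

16.46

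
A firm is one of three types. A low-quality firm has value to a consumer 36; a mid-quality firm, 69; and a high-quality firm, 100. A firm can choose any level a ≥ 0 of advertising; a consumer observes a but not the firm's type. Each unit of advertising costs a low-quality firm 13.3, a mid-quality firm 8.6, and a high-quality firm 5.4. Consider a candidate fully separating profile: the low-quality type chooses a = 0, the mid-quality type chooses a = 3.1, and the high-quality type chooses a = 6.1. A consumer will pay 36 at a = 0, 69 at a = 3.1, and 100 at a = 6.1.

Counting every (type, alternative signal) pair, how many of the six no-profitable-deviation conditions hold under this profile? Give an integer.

High-quality (own payoff 100 − 5.4×6.1 = 67.06): to a=0 gives 36 → no gain ✓; to a=3.1 gives 69 − 5.4×3.1 = 52.26 → no gain ✓.
Low-quality (own payoff 36): to a=3.1 gives 69 − 13.3×3.1 = 27.77 → no gain ✓; to a=6.1 gives 100 − 13.3×6.1 = 18.87 → no gain ✓.
Mid-quality (own payoff 69 − 8.6×3.1 = 42.34): to a=0 gives 36 → no gain ✓; to a=6.1 gives 100 − 8.6×6.1 = 47.54 → profitable ✗.
5 of the 6 constraints hold; not an equilibrium.

5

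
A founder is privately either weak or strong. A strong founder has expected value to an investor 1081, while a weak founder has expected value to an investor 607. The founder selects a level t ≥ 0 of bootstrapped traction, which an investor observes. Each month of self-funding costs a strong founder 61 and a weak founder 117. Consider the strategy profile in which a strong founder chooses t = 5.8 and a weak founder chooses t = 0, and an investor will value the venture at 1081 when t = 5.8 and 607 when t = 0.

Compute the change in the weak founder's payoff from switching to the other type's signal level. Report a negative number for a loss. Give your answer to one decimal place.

-204.6

Playing t = 0 the weak founder receives 607.
Deviating to t = 5.8 brings payment 1081 at cost 117 × 5.8 = 678.6, netting 402.4.
Gain from deviating: 402.4 − 607 = -204.6.
The gain is negative, so the weak type's incentive-compatibility constraint is satisfied.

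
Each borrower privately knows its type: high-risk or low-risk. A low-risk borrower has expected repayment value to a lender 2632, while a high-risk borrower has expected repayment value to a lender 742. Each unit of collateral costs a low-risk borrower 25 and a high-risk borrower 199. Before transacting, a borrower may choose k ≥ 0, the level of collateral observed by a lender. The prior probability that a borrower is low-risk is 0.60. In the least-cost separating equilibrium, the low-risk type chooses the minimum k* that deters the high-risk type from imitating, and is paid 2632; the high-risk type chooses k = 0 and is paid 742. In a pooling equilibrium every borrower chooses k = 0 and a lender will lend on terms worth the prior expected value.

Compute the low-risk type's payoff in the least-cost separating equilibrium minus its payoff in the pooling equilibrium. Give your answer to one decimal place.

Least-cost separating signal: k* solves 742 = 2632 − 199·k*, so k* = (2632 − 742)/199 ≈ 9.4975.
Low-risk type's separating payoff: 2632 − 25 × k* = 2632 − 25 × (2632 − 742)/199 = 2632 − 47250/199 ≈ 2394.563.
Pooling payoff: 0.60 × 2632 + 0.40 × 742 = 1876.
Difference: 2394.563 − 1876 = 518.563, i.e. 518.6 to one decimal place.
The low-risk type prefers to separate.

518.6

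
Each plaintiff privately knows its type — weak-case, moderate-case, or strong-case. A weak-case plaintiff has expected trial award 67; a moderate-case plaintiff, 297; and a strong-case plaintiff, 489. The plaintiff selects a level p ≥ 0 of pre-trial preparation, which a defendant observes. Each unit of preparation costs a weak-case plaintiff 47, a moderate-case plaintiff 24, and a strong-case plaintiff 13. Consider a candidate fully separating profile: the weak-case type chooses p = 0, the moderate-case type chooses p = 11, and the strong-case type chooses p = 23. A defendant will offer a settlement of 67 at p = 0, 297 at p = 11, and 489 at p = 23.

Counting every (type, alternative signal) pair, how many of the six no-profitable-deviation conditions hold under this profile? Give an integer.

Weak-case (own payoff 67): to p=11 gives 297 − 47×11 = -220 → no gain ✓; to p=23 gives 489 − 47×23 = -592 → no gain ✓.
Moderate-case (own payoff 297 − 24×11 = 33): to p=0 gives 67 → profitable ✗; to p=23 gives 489 − 24×23 = -63 → no gain ✓.
Strong-case (own payoff 489 − 13×23 = 190): to p=0 gives 67 → no gain ✓; to p=11 gives 297 − 13×11 = 154 → no gain ✓.
5 of the 6 constraints hold; not an equilibrium.

5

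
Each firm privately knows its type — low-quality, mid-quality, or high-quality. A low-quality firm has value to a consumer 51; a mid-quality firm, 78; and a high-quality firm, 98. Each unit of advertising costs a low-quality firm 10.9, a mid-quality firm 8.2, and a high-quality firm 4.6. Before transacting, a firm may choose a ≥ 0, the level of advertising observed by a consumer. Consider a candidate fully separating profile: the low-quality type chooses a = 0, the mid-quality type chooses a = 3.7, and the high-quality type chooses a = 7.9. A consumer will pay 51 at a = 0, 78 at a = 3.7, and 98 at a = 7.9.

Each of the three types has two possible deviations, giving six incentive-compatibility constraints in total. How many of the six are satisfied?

Low-quality (own payoff 51): to a=3.7 gives 78 − 10.9×3.7 = 37.67 → no gain ✓; to a=7.9 gives 98 − 10.9×7.9 = 11.89 → no gain ✓.
Mid-quality (own payoff 78 − 8.2×3.7 = 47.66): to a=0 gives 51 → profitable ✗; to a=7.9 gives 98 − 8.2×7.9 = 33.22 → no gain ✓.
High-quality (own payoff 98 − 4.6×7.9 = 61.66): to a=0 gives 51 → no gain ✓; to a=3.7 gives 78 − 4.6×3.7 = 60.98 → no gain ✓.
5 of the 6 constraints hold; not an equilibrium.

5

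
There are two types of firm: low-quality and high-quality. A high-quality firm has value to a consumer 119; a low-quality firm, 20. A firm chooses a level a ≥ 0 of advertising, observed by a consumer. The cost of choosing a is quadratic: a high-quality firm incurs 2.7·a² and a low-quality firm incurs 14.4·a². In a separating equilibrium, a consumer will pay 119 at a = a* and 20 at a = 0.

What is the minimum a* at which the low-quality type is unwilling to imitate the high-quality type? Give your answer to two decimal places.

The low-quality type at a = 0 receives 20; imitating at a* yields 119 − 14.4·a*².
Indifference: 20 = 119 − 14.4·a*², so a*² = (119 − 20) / 14.4 = 6.875.
a* = √6.875 ≈ 2.62.

2.62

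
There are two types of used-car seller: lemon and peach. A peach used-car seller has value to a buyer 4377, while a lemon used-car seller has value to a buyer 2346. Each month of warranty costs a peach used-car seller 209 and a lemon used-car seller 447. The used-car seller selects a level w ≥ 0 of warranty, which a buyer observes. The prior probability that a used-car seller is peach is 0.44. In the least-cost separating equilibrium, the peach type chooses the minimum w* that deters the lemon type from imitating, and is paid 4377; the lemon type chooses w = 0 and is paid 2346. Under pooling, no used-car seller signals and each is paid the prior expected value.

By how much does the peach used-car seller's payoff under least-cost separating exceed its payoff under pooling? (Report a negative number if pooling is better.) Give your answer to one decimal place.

187.7

Least-cost separating signal: w* solves 2346 = 4377 − 447·w*, so w* = (4377 − 2346)/447 ≈ 4.5436.
Peach type's separating payoff: 4377 − 209 × w* = 4377 − 209 × (4377 − 2346)/447 = 4377 − 424479/447 ≈ 3427.383.
Pooling payoff: 0.44 × 4377 + 0.56 × 2346 = 3239.64.
Difference: 3427.383 − 3239.64 = 187.743, i.e. 187.7 to one decimal place.
The peach type prefers to separate.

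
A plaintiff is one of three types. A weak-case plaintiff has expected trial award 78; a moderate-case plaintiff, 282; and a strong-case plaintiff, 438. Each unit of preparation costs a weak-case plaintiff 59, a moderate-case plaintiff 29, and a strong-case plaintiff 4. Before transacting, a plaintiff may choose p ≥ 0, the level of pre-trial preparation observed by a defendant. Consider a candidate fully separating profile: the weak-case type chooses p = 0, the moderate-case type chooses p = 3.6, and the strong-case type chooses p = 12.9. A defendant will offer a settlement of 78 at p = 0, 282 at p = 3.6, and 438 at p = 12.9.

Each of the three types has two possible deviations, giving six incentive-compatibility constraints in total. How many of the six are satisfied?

6

Moderate-case (own payoff 282 − 29×3.6 = 177.6): to p=0 gives 78 → no gain ✓; to p=12.9 gives 438 − 29×12.9 = 63.9 → no gain ✓.
Weak-case (own payoff 78): to p=3.6 gives 282 − 59×3.6 = 69.6 → no gain ✓; to p=12.9 gives 438 − 59×12.9 = -323.1 → no gain ✓.
Strong-case (own payoff 438 − 4×12.9 = 386.4): to p=0 gives 78 → no gain ✓; to p=3.6 gives 282 − 4×3.6 = 267.6 → no gain ✓.
6 of the 6 constraints hold; this profile is a separating equilibrium.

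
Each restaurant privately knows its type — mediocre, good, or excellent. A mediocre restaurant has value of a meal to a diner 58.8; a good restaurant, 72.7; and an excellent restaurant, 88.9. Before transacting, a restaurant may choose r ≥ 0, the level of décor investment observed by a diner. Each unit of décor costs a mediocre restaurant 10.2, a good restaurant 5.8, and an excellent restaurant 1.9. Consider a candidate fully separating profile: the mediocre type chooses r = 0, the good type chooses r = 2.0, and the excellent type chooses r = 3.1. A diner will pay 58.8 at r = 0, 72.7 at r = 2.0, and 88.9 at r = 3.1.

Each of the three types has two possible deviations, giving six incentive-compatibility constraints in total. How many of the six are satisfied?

5

Good (own payoff 72.7 − 5.8×2.0 = 61.1): to r=0 gives 58.8 → no gain ✓; to r=3.1 gives 88.9 − 5.8×3.1 = 70.92 → profitable ✗.
Excellent (own payoff 88.9 − 1.9×3.1 = 83.01): to r=0 gives 58.8 → no gain ✓; to r=2.0 gives 72.7 − 1.9×2.0 = 68.9 → no gain ✓.
Mediocre (own payoff 58.8): to r=2.0 gives 72.7 − 10.2×2.0 = 52.3 → no gain ✓; to r=3.1 gives 88.9 − 10.2×3.1 = 57.28 → no gain ✓.
5 of the 6 constraints hold; not an equilibrium.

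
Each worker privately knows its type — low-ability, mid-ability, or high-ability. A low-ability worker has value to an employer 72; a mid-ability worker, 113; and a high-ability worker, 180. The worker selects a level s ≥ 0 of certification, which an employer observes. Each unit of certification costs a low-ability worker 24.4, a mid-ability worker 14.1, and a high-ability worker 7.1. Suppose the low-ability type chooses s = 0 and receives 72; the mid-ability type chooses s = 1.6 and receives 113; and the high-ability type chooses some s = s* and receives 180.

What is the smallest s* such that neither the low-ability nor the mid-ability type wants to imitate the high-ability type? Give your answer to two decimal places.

Low-ability type (on-path payoff 72) won't mimic when 72 ≥ 180 − 24.4·s*, i.e. s* ≥ 4.43.
Mid-ability type (on-path payoff 113 − 14.1×1.6 = 90.44) won't mimic when 90.44 ≥ 180 − 14.1·s*, i.e. s* ≥ 6.35.
Both must hold, so s* = max(4.43, 6.35) = 6.35. The mid-ability type's constraint binds.

6.35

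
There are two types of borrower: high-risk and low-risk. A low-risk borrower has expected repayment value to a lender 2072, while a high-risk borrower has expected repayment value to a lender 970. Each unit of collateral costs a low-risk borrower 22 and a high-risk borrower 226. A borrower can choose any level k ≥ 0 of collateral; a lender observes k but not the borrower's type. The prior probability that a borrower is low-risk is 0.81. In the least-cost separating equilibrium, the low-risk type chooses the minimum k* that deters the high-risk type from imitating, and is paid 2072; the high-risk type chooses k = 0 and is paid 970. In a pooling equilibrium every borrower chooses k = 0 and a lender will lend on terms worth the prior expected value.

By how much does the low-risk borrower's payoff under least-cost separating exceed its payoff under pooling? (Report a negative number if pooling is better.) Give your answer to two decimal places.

102.11

Least-cost separating signal: k* solves 970 = 2072 − 226·k*, so k* = (2072 − 970)/226 ≈ 4.8761.
Low-risk type's separating payoff: 2072 − 22 × k* = 2072 − 22 × (2072 − 970)/226 = 2072 − 24244/226 ≈ 1964.7257.
Pooling payoff: 0.81 × 2072 + 0.19 × 970 = 1862.62.
Difference: 1964.7257 − 1862.62 = 102.1057, i.e. 102.11 to two decimal places.
The low-risk type prefers to separate.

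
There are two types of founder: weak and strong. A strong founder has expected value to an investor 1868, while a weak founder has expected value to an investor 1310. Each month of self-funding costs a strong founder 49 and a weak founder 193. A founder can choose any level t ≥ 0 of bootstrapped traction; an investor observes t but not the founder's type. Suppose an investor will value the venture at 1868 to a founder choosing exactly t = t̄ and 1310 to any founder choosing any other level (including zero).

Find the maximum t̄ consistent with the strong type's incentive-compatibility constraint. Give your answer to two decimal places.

Choosing t̄ yields the strong type 1868 − 49·t̄; choosing zero yields 1310.
The strong type is indifferent at 1868 − 49·t̄ = 1310, i.e. t̄ = (1868 − 1310) / 49 ≈ 11.39.
For any t̄ above 11.39 the strong type would rather pool at zero, so separation collapses.

11.39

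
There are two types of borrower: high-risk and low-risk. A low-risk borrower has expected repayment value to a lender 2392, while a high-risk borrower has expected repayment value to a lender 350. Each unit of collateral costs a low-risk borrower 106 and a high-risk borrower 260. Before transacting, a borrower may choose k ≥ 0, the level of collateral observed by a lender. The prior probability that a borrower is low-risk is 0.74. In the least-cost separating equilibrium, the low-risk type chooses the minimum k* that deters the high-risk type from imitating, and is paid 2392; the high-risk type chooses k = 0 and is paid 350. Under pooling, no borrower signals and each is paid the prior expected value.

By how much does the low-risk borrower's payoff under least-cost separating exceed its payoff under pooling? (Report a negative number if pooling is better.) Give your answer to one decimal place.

-301.6

Least-cost separating signal: k* solves 350 = 2392 − 260·k*, so k* = (2392 − 350)/260 ≈ 7.8538.
Low-risk type's separating payoff: 2392 − 106 × k* = 2392 − 106 × (2392 − 350)/260 = 2392 − 216452/260 ≈ 1559.492.
Pooling payoff: 0.74 × 2392 + 0.26 × 350 = 1861.08.
Difference: 1559.492 − 1861.08 = -301.588, i.e. -301.6 to one decimal place.
The low-risk type would prefer the pooling outcome.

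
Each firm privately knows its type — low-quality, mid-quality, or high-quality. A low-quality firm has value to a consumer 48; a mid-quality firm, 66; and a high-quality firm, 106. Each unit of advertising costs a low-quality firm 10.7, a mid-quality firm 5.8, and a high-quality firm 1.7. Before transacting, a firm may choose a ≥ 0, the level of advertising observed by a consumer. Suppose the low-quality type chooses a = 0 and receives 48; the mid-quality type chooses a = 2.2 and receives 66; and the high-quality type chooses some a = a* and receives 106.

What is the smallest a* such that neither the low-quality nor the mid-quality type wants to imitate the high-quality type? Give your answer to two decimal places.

9.10

Mid-quality type (on-path payoff 66 − 5.8×2.2 = 53.24) won't mimic when 53.24 ≥ 106 − 5.8·a*, i.e. a* ≥ 9.10.
Low-quality type (on-path payoff 48) won't mimic when 48 ≥ 106 − 10.7·a*, i.e. a* ≥ 5.42.
Both must hold, so a* = max(5.42, 9.10) = 9.10. The mid-quality type's constraint binds.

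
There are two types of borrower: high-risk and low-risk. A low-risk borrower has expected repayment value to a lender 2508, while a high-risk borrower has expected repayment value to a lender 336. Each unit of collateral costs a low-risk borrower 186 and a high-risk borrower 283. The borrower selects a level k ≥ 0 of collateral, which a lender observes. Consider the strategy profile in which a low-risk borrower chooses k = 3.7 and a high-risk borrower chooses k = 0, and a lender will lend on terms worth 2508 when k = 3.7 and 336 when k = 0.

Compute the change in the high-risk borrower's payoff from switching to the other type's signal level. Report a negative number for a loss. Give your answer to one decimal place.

Playing k = 0 the high-risk borrower receives 336.
Deviating to k = 3.7 brings payment 2508 at cost 283 × 3.7 = 1047.1, netting 1460.9.
Gain from deviating: 1460.9 − 336 = 1124.9.
The gain is positive, so the high-risk type's incentive-compatibility constraint is violated — this profile is not a separating equilibrium.

1124.9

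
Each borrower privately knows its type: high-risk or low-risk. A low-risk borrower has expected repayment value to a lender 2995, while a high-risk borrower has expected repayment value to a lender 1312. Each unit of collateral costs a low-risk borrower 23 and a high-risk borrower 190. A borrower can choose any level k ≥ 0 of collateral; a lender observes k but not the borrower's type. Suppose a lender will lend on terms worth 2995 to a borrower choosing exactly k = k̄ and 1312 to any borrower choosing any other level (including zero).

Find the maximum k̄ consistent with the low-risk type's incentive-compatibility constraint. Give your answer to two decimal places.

73.17

Choosing k̄ yields the low-risk type 2995 − 23·k̄; choosing zero yields 1312.
The low-risk type is indifferent at 2995 − 23·k̄ = 1312, i.e. k̄ = (2995 − 1312) / 23 ≈ 73.17.
For any k̄ above 73.17 the low-risk type would rather pool at zero, so separation collapses.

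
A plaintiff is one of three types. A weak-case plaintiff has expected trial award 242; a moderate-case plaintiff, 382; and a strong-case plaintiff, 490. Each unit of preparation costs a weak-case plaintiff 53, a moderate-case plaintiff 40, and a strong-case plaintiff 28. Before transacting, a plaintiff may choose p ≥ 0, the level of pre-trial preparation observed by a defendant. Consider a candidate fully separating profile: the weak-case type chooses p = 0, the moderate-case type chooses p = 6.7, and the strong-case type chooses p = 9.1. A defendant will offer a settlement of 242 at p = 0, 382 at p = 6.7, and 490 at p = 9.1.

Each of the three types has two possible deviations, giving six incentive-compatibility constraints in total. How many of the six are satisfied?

Weak-case (own payoff 242): to p=6.7 gives 382 − 53×6.7 = 26.9 → no gain ✓; to p=9.1 gives 490 − 53×9.1 = 7.7 → no gain ✓.
Strong-case (own payoff 490 − 28×9.1 = 235.2): to p=0 gives 242 → profitable ✗; to p=6.7 gives 382 − 28×6.7 = 194.4 → no gain ✓.
Moderate-case (own payoff 382 − 40×6.7 = 114): to p=0 gives 242 → profitable ✗; to p=9.1 gives 490 − 40×9.1 = 126 → profitable ✗.
3 of the 6 constraints hold; not an equilibrium.

3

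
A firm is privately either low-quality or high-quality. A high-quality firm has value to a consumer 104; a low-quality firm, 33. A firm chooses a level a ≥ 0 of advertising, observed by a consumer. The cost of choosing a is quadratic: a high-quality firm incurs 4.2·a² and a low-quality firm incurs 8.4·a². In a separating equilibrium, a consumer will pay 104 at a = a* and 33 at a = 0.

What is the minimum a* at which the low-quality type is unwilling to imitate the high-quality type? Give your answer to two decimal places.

The low-quality type at a = 0 receives 33; imitating at a* yields 104 − 8.4·a*².
Indifference: 33 = 104 − 8.4·a*², so a*² = (104 − 33) / 8.4 ≈ 8.4524.
a* = √8.4524 ≈ 2.91.

2.91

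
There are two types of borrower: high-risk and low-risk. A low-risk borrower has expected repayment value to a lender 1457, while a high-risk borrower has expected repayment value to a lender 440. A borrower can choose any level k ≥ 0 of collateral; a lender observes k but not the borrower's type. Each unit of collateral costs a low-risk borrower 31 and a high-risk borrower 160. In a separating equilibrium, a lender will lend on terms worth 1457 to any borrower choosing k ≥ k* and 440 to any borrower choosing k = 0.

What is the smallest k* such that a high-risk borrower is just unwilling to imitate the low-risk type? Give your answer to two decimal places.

6.36

A high-risk borrower choosing k = 0 receives 440.
Imitating at k* instead would pay 1457 at cost 160·k*, netting 1457 − 160·k*.
Indifference: 440 = 1457 − 160·k*, so k* = (1457 − 440) / 160 ≈ 6.36.
This is the high-risk type's binding incentive-compatibility constraint; any k ≥ 6.36 sustains separation on that side.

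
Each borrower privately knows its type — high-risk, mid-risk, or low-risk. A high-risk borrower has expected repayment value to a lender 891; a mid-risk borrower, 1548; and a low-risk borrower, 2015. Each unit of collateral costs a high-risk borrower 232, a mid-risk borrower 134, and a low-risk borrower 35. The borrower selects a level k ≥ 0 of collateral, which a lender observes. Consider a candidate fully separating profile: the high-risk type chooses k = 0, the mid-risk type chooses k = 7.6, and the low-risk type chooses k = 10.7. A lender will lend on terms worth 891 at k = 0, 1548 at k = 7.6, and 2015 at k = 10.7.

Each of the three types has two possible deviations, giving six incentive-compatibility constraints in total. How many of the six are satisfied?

4

High-risk (own payoff 891): to k=7.6 gives 1548 − 232×7.6 = -215.2 → no gain ✓; to k=10.7 gives 2015 − 232×10.7 = -467.4 → no gain ✓.
Low-risk (own payoff 2015 − 35×10.7 = 1640.5): to k=0 gives 891 → no gain ✓; to k=7.6 gives 1548 − 35×7.6 = 1282 → no gain ✓.
Mid-risk (own payoff 1548 − 134×7.6 = 529.6): to k=0 gives 891 → profitable ✗; to k=10.7 gives 2015 − 134×10.7 = 581.2 → profitable ✗.
4 of the 6 constraints hold; not an equilibrium.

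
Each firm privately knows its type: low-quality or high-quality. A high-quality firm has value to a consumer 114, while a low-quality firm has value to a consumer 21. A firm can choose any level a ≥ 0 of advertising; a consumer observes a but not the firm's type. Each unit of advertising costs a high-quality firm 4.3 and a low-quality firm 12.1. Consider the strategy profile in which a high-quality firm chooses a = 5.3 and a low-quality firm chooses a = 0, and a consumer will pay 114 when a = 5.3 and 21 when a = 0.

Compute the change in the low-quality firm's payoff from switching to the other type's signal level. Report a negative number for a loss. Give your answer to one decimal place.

Playing a = 0 the low-quality firm receives 21.
Deviating to a = 5.3 brings payment 114 at cost 12.1 × 5.3 = 64.13, netting 49.87.
Gain from deviating: 49.87 − 21 = 28.87, i.e. 28.9 to one decimal place.
The gain is positive, so the low-quality type's incentive-compatibility constraint is violated — this profile is not a separating equilibrium.

28.9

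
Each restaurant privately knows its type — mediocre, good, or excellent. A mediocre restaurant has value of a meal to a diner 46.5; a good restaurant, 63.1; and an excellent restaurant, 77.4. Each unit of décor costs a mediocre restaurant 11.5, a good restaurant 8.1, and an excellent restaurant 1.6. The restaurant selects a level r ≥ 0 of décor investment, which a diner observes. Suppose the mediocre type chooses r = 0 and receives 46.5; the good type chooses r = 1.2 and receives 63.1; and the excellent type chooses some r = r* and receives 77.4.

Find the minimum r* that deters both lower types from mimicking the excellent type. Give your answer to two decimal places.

2.97

Good type (on-path payoff 63.1 − 8.1×1.2 = 53.38) won't mimic when 53.38 ≥ 77.4 − 8.1·r*, i.e. r* ≥ 2.97.
Mediocre type (on-path payoff 46.5) won't mimic when 46.5 ≥ 77.4 − 11.5·r*, i.e. r* ≥ 2.69.
Both must hold, so r* = max(2.69, 2.97) = 2.97. The good type's constraint binds.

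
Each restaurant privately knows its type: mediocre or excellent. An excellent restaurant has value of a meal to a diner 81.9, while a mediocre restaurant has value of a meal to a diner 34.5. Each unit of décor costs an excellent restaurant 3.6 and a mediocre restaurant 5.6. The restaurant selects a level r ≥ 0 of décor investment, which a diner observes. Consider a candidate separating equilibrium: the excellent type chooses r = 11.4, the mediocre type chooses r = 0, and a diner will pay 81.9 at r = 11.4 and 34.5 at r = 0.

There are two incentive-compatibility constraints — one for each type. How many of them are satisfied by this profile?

Mediocre type: stay at 0 → 34.5; mimic → 81.9 − 5.6 × 11.4 = 18.06. IC holds (34.5 ≥ 18.06).
Excellent type: signal → 81.9 − 3.6 × 11.4 = 40.86; deviate to 0 → 34.5. IC holds (40.86 ≥ 34.5).
2 of 2 constraints hold, so this is a separating equilibrium.

2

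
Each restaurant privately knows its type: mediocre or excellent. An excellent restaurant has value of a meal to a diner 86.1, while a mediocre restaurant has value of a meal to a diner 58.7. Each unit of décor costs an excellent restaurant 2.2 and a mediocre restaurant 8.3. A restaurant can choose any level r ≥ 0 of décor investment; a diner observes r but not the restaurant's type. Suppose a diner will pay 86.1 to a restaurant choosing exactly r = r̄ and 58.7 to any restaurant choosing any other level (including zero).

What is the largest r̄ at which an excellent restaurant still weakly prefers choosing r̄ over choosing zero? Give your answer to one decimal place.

Choosing r̄ yields the excellent type 86.1 − 2.2·r̄; choosing zero yields 58.7.
The excellent type is indifferent at 86.1 − 2.2·r̄ = 58.7, i.e. r̄ = (86.1 − 58.7) / 2.2 ≈ 12.5.
For any r̄ above 12.5 the excellent type would rather pool at zero, so separation collapses.

12.5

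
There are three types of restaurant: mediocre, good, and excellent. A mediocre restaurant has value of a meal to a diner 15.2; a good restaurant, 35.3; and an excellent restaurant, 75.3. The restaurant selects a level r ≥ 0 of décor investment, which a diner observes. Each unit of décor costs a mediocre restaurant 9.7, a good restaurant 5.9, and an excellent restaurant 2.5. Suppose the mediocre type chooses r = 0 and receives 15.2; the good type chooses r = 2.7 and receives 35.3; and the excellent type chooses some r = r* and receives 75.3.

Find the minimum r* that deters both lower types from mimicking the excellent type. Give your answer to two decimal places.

9.48

Good type (on-path payoff 35.3 − 5.9×2.7 = 19.37) won't mimic when 19.37 ≥ 75.3 − 5.9·r*, i.e. r* ≥ 9.48.
Mediocre type (on-path payoff 15.2) won't mimic when 15.2 ≥ 75.3 − 9.7·r*, i.e. r* ≥ 6.20.
Both must hold, so r* = max(6.20, 9.48) = 9.48. The good type's constraint binds.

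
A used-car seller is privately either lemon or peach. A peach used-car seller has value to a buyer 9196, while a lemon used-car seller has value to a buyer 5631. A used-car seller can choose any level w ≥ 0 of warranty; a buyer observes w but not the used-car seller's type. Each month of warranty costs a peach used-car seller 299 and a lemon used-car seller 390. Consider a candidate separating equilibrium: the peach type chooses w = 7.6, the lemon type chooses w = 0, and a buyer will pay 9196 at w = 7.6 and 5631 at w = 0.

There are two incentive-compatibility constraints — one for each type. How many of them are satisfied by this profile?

Lemon type: stay at 0 → 5631; mimic → 9196 − 390 × 7.6 = 6232. IC fails (5631 < 6232).
Peach type: signal → 9196 − 299 × 7.6 = 6923.6; deviate to 0 → 5631. IC holds (6923.6 ≥ 5631).
1 of 2 constraints hold, so this profile is not an equilibrium.

1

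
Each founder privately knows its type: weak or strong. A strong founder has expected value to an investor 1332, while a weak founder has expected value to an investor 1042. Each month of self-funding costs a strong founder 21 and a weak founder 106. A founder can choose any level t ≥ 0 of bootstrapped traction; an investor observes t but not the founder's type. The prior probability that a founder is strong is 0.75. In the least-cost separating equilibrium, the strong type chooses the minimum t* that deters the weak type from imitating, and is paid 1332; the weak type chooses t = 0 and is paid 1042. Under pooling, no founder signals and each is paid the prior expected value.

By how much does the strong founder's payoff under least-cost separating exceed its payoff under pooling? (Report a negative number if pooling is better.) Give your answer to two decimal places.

Least-cost separating signal: t* solves 1042 = 1332 − 106·t*, so t* = (1332 − 1042)/106 ≈ 2.7358.
Strong type's separating payoff: 1332 − 21 × t* = 1332 − 21 × (1332 − 1042)/106 = 1332 − 6090/106 ≈ 1274.5472.
Pooling payoff: 0.75 × 1332 + 0.25 × 1042 = 1259.5.
Difference: 1274.5472 − 1259.5 = 15.0472, i.e. 15.05 to two decimal places.
The strong type prefers to separate.

15.05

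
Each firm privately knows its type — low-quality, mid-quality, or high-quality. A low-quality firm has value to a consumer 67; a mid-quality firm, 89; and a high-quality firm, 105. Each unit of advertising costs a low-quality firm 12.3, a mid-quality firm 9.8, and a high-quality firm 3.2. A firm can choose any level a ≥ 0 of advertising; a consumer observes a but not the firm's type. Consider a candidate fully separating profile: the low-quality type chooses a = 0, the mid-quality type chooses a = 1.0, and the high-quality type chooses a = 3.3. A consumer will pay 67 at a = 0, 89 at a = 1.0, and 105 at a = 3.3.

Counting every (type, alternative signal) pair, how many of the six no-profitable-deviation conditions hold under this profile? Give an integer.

High-quality (own payoff 105 − 3.2×3.3 = 94.44): to a=0 gives 67 → no gain ✓; to a=1.0 gives 89 − 3.2×1.0 = 85.8 → no gain ✓.
Mid-quality (own payoff 89 − 9.8×1.0 = 79.2): to a=0 gives 67 → no gain ✓; to a=3.3 gives 105 − 9.8×3.3 = 72.66 → no gain ✓.
Low-quality (own payoff 67): to a=1.0 gives 89 − 12.3×1.0 = 76.7 → profitable ✗; to a=3.3 gives 105 − 12.3×3.3 = 64.41 → no gain ✓.
5 of the 6 constraints hold; not an equilibrium.

5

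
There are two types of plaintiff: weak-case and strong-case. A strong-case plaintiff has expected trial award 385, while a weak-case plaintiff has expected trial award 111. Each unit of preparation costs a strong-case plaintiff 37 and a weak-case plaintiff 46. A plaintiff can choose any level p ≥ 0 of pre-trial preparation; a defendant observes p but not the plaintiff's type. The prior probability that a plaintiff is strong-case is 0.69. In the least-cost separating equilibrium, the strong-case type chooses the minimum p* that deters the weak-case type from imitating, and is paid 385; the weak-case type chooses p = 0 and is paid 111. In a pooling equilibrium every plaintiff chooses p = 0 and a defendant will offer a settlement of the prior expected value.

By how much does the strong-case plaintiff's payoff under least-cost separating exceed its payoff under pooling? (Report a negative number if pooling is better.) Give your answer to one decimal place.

-135.5

Least-cost separating signal: p* solves 111 = 385 − 46·p*, so p* = (385 − 111)/46 ≈ 5.9565.
Strong-case type's separating payoff: 385 − 37 × p* = 385 − 37 × (385 − 111)/46 = 385 − 10138/46 ≈ 164.609.
Pooling payoff: 0.69 × 385 + 0.31 × 111 = 300.06.
Difference: 164.609 − 300.06 = -135.451, i.e. -135.5 to one decimal place.
The strong-case type would prefer the pooling outcome.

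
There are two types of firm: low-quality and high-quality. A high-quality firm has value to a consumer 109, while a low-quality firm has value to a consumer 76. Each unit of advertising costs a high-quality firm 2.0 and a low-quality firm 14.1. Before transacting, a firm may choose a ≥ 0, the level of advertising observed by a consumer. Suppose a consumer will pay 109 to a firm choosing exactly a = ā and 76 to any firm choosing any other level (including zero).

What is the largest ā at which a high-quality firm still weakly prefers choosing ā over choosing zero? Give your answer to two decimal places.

Choosing ā yields the high-quality type 109 − 2.0·ā; choosing zero yields 76.
The high-quality type is indifferent at 109 − 2.0·ā = 76, i.e. ā = (109 − 76) / 2.0 = 16.50.
For any ā above 16.50 the high-quality type would rather pool at zero, so separation collapses.

16.50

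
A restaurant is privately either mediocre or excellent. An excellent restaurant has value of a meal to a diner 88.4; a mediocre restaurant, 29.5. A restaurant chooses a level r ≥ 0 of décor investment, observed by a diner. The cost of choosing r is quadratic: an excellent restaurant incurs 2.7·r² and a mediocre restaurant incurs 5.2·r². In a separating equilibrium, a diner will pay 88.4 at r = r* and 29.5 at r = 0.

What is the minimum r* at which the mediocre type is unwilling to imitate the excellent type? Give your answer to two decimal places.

3.37

The mediocre type at r = 0 receives 29.5; imitating at r* yields 88.4 − 5.2·r*².
Indifference: 29.5 = 88.4 − 5.2·r*², so r*² = (88.4 − 29.5) / 5.2 ≈ 11.3269.
r* = √11.3269 ≈ 3.37.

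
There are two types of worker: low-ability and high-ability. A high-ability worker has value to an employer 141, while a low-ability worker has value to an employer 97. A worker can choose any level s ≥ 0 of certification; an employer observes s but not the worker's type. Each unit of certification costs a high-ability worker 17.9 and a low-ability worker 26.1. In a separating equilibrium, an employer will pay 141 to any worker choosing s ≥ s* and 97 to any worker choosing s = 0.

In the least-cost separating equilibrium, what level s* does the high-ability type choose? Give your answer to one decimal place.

A low-ability worker choosing s = 0 receives 97.
Imitating at s* instead would pay 141 at cost 26.1·s*, netting 141 − 26.1·s*.
Indifference: 97 = 141 − 26.1·s*, so s* = (141 − 97) / 26.1 ≈ 1.7.
This is the low-ability type's binding incentive-compatibility constraint; any s ≥ 1.7 sustains separation on that side.

1.7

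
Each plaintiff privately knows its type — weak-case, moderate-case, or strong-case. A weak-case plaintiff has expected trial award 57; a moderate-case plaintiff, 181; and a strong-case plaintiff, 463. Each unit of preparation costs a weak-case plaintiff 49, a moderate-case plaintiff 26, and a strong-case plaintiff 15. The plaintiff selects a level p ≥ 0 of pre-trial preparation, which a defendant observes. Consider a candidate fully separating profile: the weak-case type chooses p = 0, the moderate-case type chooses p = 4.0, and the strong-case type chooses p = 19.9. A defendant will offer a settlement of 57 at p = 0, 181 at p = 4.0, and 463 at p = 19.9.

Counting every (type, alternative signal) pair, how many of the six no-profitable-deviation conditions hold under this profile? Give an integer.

6

Strong-case (own payoff 463 − 15×19.9 = 164.5): to p=0 gives 57 → no gain ✓; to p=4.0 gives 181 − 15×4.0 = 121 → no gain ✓.
Moderate-case (own payoff 181 − 26×4.0 = 77): to p=0 gives 57 → no gain ✓; to p=19.9 gives 463 − 26×19.9 = -54.4 → no gain ✓.
Weak-case (own payoff 57): to p=4.0 gives 181 − 49×4.0 = -15 → no gain ✓; to p=19.9 gives 463 − 49×19.9 = -512.1 → no gain ✓.
6 of the 6 constraints hold; this profile is a separating equilibrium.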